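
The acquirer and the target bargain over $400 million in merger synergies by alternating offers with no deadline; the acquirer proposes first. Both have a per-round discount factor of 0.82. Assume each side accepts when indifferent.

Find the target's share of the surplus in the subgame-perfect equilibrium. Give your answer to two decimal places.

180.22

In a stationary SPE each proposer offers the other exactly their discounted continuation value.
If the acquirer keeps x when proposing and the target keeps y when proposing, then x = 400 − 0.82y and y = 400 − 0.82x.
Solving: x = 400(1 − 0.82) / (1 − 0.82·0.82) = 72 / 0.3276 ≈ 219.7802.
The target gets 400 − 219.7802 ≈ 180.2198.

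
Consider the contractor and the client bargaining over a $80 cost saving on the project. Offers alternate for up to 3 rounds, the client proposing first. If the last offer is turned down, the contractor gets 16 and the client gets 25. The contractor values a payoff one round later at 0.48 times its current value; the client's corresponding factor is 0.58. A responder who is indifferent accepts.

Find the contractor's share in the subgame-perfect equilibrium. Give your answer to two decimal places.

20.58

Round 3 (the client proposes): the contractor gets 16 if talks fail, so the client offers 16 and keeps 64.
Round 2 (the contractor proposes): the client can get 64 next round, worth 0.58 × 64 = 37.12 now. The contractor offers 37.12 and keeps 80 − 37.12 = 42.88.
Round 1 (the client proposes): the contractor can get 42.88 next round, worth 0.48 × 42.88 = 20.5824 now. The client offers 20.5824 and keeps 80 − 20.5824 = 59.4176.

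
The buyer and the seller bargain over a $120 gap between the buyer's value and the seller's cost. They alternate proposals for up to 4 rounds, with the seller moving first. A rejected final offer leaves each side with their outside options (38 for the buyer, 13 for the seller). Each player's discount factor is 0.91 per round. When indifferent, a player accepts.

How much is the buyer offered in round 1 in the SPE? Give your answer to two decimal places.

Round 4 (the buyer proposes): the seller gets 13 if talks fail, so the buyer offers 13 and keeps 107.
Round 3 (the seller proposes): the buyer can get 107 next round, worth 0.91 × 107 = 97.37 now. The seller offers 97.37 and keeps 120 − 97.37 = 22.63.
Round 2 (the buyer proposes): the seller can get 22.63 next round, worth 0.91 × 22.63 = 20.5933 now; the buyer offers that and keeps 99.4067.
Round 1 (the seller proposes): the buyer can get 99.4067 next round, worth 0.91 × 99.4067 = 90.460097 now; the seller offers that and keeps 29.539903.

90.46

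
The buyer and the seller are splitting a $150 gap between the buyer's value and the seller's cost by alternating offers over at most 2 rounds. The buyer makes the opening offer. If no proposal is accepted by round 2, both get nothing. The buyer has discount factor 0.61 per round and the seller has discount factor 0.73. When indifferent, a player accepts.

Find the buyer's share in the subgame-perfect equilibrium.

Round 2 (the seller proposes): the buyer will accept anything ≥ 0, so the seller offers 0 and keeps 150.
Round 1 (the buyer proposes): the seller can get 150 next round, worth 0.73 × 150 = 109.5 now. The buyer offers 109.5 and keeps 150 − 109.5 = 40.5.

40.5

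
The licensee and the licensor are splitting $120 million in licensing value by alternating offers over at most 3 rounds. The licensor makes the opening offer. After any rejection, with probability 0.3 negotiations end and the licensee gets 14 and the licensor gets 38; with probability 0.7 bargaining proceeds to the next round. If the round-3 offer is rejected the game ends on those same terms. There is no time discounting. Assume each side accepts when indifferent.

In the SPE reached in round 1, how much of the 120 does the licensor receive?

Round 3 (the licensor proposes): the licensee gets 14 if talks fail, so the licensor offers 14 and keeps 106.
Round 2 (the licensee proposes): rejecting gives the licensor an expected 0.7 × 106 + 0.3 × 38 = 85.6; the licensee offers that and keeps 34.4.
Round 1 (the licensor proposes): rejecting gives the licensee an expected 0.7 × 34.4 + 0.3 × 14 = 28.28. The licensor offers 28.28 and keeps 120 − 28.28 = 91.72.

91.72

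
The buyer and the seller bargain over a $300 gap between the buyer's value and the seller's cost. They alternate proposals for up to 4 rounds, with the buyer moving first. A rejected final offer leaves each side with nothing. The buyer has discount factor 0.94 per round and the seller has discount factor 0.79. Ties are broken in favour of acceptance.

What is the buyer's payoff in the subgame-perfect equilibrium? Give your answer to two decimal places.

109.78

Round 4 (the seller proposes): rejection yields 0 for the buyer; the seller offers 0 and keeps 300.
Round 3 (the buyer proposes): the seller can get 300 next round, worth 0.79 × 300 = 237 now, so the buyer offers 237, keeping 63.
Round 2 (the seller proposes): the buyer can get 63 next round, worth 0.94 × 63 = 59.22 now. The seller offers 59.22 and keeps 300 − 59.22 = 240.78.
Round 1 (the buyer proposes): the seller can get 240.78 next round, worth 0.79 × 240.78 = 190.2162 now. The buyer offers 190.2162 and keeps 300 − 190.2162 = 109.7838.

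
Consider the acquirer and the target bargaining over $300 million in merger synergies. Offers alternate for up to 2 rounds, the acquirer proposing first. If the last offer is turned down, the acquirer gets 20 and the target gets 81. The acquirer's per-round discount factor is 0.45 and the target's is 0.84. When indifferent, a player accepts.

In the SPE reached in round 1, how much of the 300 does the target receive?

Round 2 (the target proposes): the acquirer gets 20 if talks fail, so the target offers 20 and keeps 280.
Round 1 (the acquirer proposes): the target can get 280 next round, worth 0.84 × 280 = 235.2 now, so the acquirer offers 235.2, keeping 64.8.

235.2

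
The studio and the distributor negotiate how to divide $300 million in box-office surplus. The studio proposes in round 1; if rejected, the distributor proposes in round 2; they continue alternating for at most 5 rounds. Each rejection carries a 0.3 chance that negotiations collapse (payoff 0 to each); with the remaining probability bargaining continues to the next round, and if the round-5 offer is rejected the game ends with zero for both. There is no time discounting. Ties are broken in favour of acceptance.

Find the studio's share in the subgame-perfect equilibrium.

206.13

Round 5 (the studio proposes): rejection yields 0 for the distributor; the studio offers 0 and keeps 300.
Round 4 (the distributor proposes): rejecting gives the studio an expected 0.7 × 300 = 210; the distributor offers that and keeps 90.
Round 3 (the studio proposes): rejecting gives the distributor an expected 0.7 × 90 = 63, so the studio offers 63, keeping 237.
Round 2 (the distributor proposes): rejecting gives the studio an expected 0.7 × 237 = 165.9; the distributor offers that and keeps 134.1.
Round 1 (the studio proposes): rejecting gives the distributor an expected 0.7 × 134.1 = 93.87, so the studio offers 93.87, keeping 206.13.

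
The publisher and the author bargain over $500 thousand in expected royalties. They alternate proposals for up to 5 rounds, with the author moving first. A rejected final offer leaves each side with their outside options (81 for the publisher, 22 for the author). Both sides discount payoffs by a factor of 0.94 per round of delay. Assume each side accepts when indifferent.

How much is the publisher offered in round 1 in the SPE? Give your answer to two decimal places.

Round 5 (the author proposes): the publisher gets 81 if talks fail, so the author offers 81 and keeps 419.
Round 4 (the publisher proposes): the author can get 419 next round, worth 0.94 × 419 = 393.86 now; the publisher offers that and keeps 106.14.
Round 3 (the author proposes): the publisher can get 106.14 next round, worth 0.94 × 106.14 = 99.7716 now, so the author offers 99.7716, keeping 400.2284.
Round 2 (the publisher proposes): the author can get 400.2284 next round, worth 0.94 × 400.2284 = 376.214696 now. The publisher offers 376.214696 and keeps 500 − 376.214696 = 123.785304.
Round 1 (the author proposes): the publisher can get 123.785304 next round, worth 0.94 × 123.785304 = 116.35818576 now; the author offers that and keeps 383.64181424.

116.36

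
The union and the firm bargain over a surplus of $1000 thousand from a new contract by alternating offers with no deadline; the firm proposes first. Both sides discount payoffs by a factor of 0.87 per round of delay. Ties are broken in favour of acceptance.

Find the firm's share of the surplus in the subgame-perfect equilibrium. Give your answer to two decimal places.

In a stationary SPE each proposer offers the other exactly their discounted continuation value.
If the firm keeps x when proposing and the union keeps y when proposing, then x = 1000 − 0.87y and y = 1000 − 0.87x.
Solving: x = 1000(1 − 0.87) / (1 − 0.87·0.87) = 130 / 0.2431 ≈ 534.7594.
The union gets 1000 − 534.7594 ≈ 465.2406.

534.76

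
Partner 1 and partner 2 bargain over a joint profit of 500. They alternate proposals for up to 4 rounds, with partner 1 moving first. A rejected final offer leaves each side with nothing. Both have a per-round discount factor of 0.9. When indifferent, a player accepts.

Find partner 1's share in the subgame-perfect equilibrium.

Work backward from the last round.
Round 4 (partner 2 proposes): rejection yields 0 for partner 1; partner 2 offers 0 and keeps 500.
Round 3 (partner 1 proposes): partner 2 can get 500 next round, worth 0.9 × 500 = 450 now. Partner 1 offers 450 and keeps 500 − 450 = 50.
Round 2 (partner 2 proposes): partner 1 can get 50 next round, worth 0.9 × 50 = 45 now, so partner 2 offers 45, keeping 455.
Round 1 (partner 1 proposes): partner 2 can get 455 next round, worth 0.9 × 455 = 409.5 now, so partner 1 offers 409.5, keeping 90.5.

90.5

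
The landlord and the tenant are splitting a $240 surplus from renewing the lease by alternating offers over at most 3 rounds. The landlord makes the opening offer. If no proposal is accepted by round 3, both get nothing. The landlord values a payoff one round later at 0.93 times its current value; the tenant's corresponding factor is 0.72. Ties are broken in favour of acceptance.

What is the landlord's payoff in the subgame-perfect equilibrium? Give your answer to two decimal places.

Round 3 (the landlord proposes): rejection yields 0 for the tenant; the landlord offers 0 and keeps 240.
Round 2 (the tenant proposes): the landlord can get 240 next round, worth 0.93 × 240 = 223.2 now; the tenant offers that and keeps 16.8.
Round 1 (the landlord proposes): the tenant can get 16.8 next round, worth 0.72 × 16.8 = 12.096 now; the landlord offers that and keeps 227.904.

227.90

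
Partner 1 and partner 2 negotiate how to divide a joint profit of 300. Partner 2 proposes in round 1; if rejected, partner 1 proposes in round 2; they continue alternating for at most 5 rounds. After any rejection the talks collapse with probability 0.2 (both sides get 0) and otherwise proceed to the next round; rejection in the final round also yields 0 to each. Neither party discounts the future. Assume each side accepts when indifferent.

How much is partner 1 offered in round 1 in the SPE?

Round 5 (partner 2 proposes): partner 1 will accept anything ≥ 0, so partner 2 offers 0 and keeps 300.
Round 4 (partner 1 proposes): rejecting gives partner 2 an expected 0.8 × 300 = 240, so partner 1 offers 240, keeping 60.
Round 3 (partner 2 proposes): rejecting gives partner 1 an expected 0.8 × 60 = 48, so partner 2 offers 48, keeping 252.
Round 2 (partner 1 proposes): rejecting gives partner 2 an expected 0.8 × 252 = 201.6; partner 1 offers that and keeps 98.4.
Round 1 (partner 2 proposes): rejecting gives partner 1 an expected 0.8 × 98.4 = 78.72; partner 2 offers that and keeps 221.28.

78.72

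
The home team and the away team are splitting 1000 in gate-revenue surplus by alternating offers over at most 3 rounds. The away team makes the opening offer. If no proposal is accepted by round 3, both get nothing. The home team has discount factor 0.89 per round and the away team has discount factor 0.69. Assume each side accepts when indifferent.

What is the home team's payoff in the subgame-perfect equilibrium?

275.9

Solve by backward induction from round 3.
Round 3 (the away team proposes): rejection yields 0 for the home team; the away team offers 0 and keeps 1000.
Round 2 (the home team proposes): the away team can get 1000 next round, worth 0.69 × 1000 = 690 now; the home team offers that and keeps 310.
Round 1 (the away team proposes): the home team can get 310 next round, worth 0.89 × 310 = 275.9 now. The away team offers 275.9 and keeps 1000 − 275.9 = 724.1.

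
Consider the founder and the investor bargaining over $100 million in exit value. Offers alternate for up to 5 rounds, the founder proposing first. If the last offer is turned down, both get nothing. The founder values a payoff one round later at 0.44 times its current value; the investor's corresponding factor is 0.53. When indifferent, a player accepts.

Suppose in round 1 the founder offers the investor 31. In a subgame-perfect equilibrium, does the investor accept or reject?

Work out the investor's continuation value if the offer is rejected.
Round 5 (the founder proposes): the investor will accept anything ≥ 0, so the founder offers 0 and keeps 100.
Round 4 (the investor proposes): the founder can get 100 next round, worth 0.44 × 100 = 44 now, so the investor offers 44, keeping 56.
Round 3 (the founder proposes): the investor can get 56 next round, worth 0.53 × 56 = 29.68 now. The founder offers 29.68 and keeps 100 − 29.68 = 70.32.
Round 2 (the investor proposes): the founder can get 70.32 next round, worth 0.44 × 70.32 = 30.9408 now, so the investor offers 30.9408, keeping 69.0592.
So by rejecting in round 1, the investor gets 69.0592 next round, worth 0.53 × 69.0592 = 36.601376 now.
Offer 31 < 36.601376, so the investor rejects.

Reject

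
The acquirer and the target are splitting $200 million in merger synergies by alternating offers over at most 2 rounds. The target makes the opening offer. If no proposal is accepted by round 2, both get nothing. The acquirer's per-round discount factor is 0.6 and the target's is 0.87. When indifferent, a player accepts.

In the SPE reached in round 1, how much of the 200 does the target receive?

By backward induction:
Round 2 (the acquirer proposes): the target will accept anything ≥ 0, so the acquirer offers 0 and keeps 200.
Round 1 (the target proposes): the acquirer can get 200 next round, worth 0.6 × 200 = 120 now, so the target offers 120, keeping 80.

80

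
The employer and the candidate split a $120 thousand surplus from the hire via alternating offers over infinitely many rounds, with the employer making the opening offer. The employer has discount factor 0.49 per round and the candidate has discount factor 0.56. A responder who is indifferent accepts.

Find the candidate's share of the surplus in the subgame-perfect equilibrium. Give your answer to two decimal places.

Let x be the employer's share when the employer proposes and y be the candidate's share when the candidate proposes.
The candidate accepts iff offered ≥ 0.56·y, so x = 120 − 0.56y. Symmetrically y = 120 − 0.49x.
Substituting: x = 120 − 0.56(120 − 0.49x), giving x(1 − 0.49·0.56) = 120(1 − 0.56).
So x = 120 × 0.44 / 0.7256 ≈ 72.7674, and the candidate receives 120 − x ≈ 47.2326.

47.23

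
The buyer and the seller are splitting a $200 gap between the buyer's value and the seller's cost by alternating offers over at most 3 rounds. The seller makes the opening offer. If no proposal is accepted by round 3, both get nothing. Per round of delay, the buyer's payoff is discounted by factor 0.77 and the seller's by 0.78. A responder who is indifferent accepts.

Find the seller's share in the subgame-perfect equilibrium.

Round 3 (the seller proposes): rejection yields 0 for the buyer; the seller offers 0 and keeps 200.
Round 2 (the buyer proposes): the seller can get 200 next round, worth 0.78 × 200 = 156 now. The buyer offers 156 and keeps 200 − 156 = 44.
Round 1 (the seller proposes): the buyer can get 44 next round, worth 0.77 × 44 = 33.88 now; the seller offers that and keeps 166.12.

166.12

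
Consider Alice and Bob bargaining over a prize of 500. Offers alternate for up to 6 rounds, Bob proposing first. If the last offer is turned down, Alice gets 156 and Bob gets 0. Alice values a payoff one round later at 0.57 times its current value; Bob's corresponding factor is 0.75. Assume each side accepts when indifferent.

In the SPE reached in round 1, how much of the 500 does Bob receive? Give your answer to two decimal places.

346.21

By backward induction:
Round 6 (Alice proposes): rejection yields 0 for Bob; Alice offers 0 and keeps 500.
Round 5 (Bob proposes): Alice can get 500 next round, worth 0.57 × 500 = 285 now, so Bob offers 285, keeping 215.
Round 4 (Alice proposes): Bob can get 215 next round, worth 0.75 × 215 = 161.25 now, so Alice offers 161.25, keeping 338.75.
Round 3 (Bob proposes): Alice can get 338.75 next round, worth 0.57 × 338.75 = 193.0875 now, so Bob offers 193.0875, keeping 306.9125.
Round 2 (Alice proposes): Bob can get 306.9125 next round, worth 0.75 × 306.9125 = 230.184375 now; Alice offers that and keeps 269.815625.
Round 1 (Bob proposes): Alice can get 269.815625 next round, worth 0.57 × 269.815625 = 153.79490625 now. Bob offers 153.79490625 and keeps 500 − 153.79490625 = 346.20509375.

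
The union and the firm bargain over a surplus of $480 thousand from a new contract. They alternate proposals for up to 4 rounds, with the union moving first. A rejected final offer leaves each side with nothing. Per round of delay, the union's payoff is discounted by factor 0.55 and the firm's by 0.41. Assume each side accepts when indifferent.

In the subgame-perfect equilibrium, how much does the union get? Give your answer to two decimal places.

By backward induction:
Round 4 (the firm proposes): the union will accept anything ≥ 0, so the firm offers 0 and keeps 480.
Round 3 (the union proposes): the firm can get 480 next round, worth 0.41 × 480 = 196.8 now, so the union offers 196.8, keeping 283.2.
Round 2 (the firm proposes): the union can get 283.2 next round, worth 0.55 × 283.2 = 155.76 now; the firm offers that and keeps 324.24.
Round 1 (the union proposes): the firm can get 324.24 next round, worth 0.41 × 324.24 = 132.9384 now, so the union offers 132.9384, keeping 347.0616.

347.06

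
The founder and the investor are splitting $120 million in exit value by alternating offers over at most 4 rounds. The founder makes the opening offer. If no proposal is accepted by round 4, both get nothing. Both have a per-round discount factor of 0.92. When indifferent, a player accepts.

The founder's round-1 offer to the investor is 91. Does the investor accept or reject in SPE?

Round 4 (the investor proposes): rejection yields 0 for the founder; the investor offers 0 and keeps 120.
Round 3 (the founder proposes): the investor can get 120 next round, worth 0.92 × 120 = 110.4 now. The founder offers 110.4 and keeps 120 − 110.4 = 9.6.
Round 2 (the investor proposes): the founder can get 9.6 next round, worth 0.92 × 9.6 = 8.832 now; the investor offers that and keeps 111.168.
So by rejecting in round 1, the investor gets 111.168 next round, worth 0.92 × 111.168 = 102.27456 now.
Offer 91 < 102.27456, so the investor rejects.

Reject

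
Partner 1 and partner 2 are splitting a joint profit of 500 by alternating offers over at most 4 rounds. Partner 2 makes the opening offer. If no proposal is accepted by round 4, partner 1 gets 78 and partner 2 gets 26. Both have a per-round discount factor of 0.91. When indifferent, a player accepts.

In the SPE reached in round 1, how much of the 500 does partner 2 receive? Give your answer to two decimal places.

Round 4 (partner 1 proposes): partner 2 gets 26 if talks fail, so partner 1 offers 26 and keeps 474.
Round 3 (partner 2 proposes): partner 1 can get 474 next round, worth 0.91 × 474 = 431.34 now, so partner 2 offers 431.34, keeping 68.66.
Round 2 (partner 1 proposes): partner 2 can get 68.66 next round, worth 0.91 × 68.66 = 62.4806 now. Partner 1 offers 62.4806 and keeps 500 − 62.4806 = 437.5194.
Round 1 (partner 2 proposes): partner 1 can get 437.5194 next round, worth 0.91 × 437.5194 = 398.142654 now. Partner 2 offers 398.142654 and keeps 500 − 398.142654 = 101.857346.

101.86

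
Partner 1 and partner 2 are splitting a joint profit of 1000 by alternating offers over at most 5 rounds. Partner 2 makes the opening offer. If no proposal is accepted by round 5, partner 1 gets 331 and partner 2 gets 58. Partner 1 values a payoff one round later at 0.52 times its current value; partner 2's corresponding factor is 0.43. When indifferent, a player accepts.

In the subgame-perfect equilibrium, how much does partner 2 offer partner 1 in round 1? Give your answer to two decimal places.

379.22

Round 5 (partner 2 proposes): partner 1 gets 331 if talks fail, so partner 2 offers 331 and keeps 669.
Round 4 (partner 1 proposes): partner 2 can get 669 next round, worth 0.43 × 669 = 287.67 now. Partner 1 offers 287.67 and keeps 1000 − 287.67 = 712.33.
Round 3 (partner 2 proposes): partner 1 can get 712.33 next round, worth 0.52 × 712.33 = 370.4116 now; partner 2 offers that and keeps 629.5884.
Round 2 (partner 1 proposes): partner 2 can get 629.5884 next round, worth 0.43 × 629.5884 = 270.723012 now, so partner 1 offers 270.723012, keeping 729.276988.
Round 1 (partner 2 proposes): partner 1 can get 729.276988 next round, worth 0.52 × 729.276988 = 379.22403376 now; partner 2 offers that and keeps 620.77596624.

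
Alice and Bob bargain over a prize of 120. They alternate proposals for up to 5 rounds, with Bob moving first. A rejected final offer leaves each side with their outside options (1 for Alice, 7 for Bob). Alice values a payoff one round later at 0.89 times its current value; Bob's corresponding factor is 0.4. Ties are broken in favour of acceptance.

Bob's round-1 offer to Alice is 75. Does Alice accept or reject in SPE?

Reject

Round 5 (Bob proposes): Alice gets 1 if talks fail, so Bob offers 1 and keeps 119.
Round 4 (Alice proposes): Bob can get 119 next round, worth 0.4 × 119 = 47.6 now, so Alice offers 47.6, keeping 72.4.
Round 3 (Bob proposes): Alice can get 72.4 next round, worth 0.89 × 72.4 = 64.436 now; Bob offers that and keeps 55.564.
Round 2 (Alice proposes): Bob can get 55.564 next round, worth 0.4 × 55.564 = 22.2256 now. Alice offers 22.2256 and keeps 120 − 22.2256 = 97.7744.
So by rejecting in round 1, Alice gets 97.7744 next round, worth 0.89 × 97.7744 = 87.019216 now.
Offer 75 < 87.019216, so Alice rejects.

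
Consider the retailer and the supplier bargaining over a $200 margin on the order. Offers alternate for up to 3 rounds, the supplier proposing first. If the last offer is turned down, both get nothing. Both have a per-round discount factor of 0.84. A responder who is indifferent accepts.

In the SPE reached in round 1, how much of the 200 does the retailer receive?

Round 3 (the supplier proposes): rejection yields 0 for the retailer; the supplier offers 0 and keeps 200.
Round 2 (the retailer proposes): the supplier can get 200 next round, worth 0.84 × 200 = 168 now. The retailer offers 168 and keeps 200 − 168 = 32.
Round 1 (the supplier proposes): the retailer can get 32 next round, worth 0.84 × 32 = 26.88 now, so the supplier offers 26.88, keeping 173.12.

26.88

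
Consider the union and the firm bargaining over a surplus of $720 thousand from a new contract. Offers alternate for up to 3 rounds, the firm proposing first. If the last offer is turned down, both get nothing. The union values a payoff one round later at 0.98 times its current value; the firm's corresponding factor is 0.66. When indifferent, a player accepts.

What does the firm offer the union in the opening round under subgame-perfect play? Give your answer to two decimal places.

Round 3 (the firm proposes): the union will accept anything ≥ 0, so the firm offers 0 and keeps 720.
Round 2 (the union proposes): the firm can get 720 next round, worth 0.66 × 720 = 475.2 now, so the union offers 475.2, keeping 244.8.
Round 1 (the firm proposes): the union can get 244.8 next round, worth 0.98 × 244.8 = 239.904 now. The firm offers 239.904 and keeps 720 − 239.904 = 480.096.

239.90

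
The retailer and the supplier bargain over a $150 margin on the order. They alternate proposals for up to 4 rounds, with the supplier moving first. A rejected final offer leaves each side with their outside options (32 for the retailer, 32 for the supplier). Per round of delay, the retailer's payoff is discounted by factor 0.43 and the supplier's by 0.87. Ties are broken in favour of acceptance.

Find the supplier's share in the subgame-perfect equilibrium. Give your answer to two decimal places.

Round 4 (the retailer proposes): the supplier gets 32 if talks fail, so the retailer offers 32 and keeps 118.
Round 3 (the supplier proposes): the retailer can get 118 next round, worth 0.43 × 118 = 50.74 now, so the supplier offers 50.74, keeping 99.26.
Round 2 (the retailer proposes): the supplier can get 99.26 next round, worth 0.87 × 99.26 = 86.3562 now; the retailer offers that and keeps 63.6438.
Round 1 (the supplier proposes): the retailer can get 63.6438 next round, worth 0.43 × 63.6438 = 27.366834 now; the supplier offers that and keeps 122.633166.

122.63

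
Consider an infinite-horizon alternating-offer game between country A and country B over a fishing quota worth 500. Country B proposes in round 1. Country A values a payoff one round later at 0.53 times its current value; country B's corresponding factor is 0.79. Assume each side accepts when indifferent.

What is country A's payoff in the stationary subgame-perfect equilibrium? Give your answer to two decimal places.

95.73

Let x be country B's share when country B proposes and y be country A's share when country A proposes.
Country A accepts iff offered ≥ 0.53·y, so x = 500 − 0.53y. Symmetrically y = 500 − 0.79x.
Substituting: x = 500 − 0.53(500 − 0.79x), giving x(1 − 0.79·0.53) = 500(1 − 0.53).
So x = 500 × 0.47 / 0.5813 ≈ 404.2663, and country A receives 500 − x ≈ 95.7337.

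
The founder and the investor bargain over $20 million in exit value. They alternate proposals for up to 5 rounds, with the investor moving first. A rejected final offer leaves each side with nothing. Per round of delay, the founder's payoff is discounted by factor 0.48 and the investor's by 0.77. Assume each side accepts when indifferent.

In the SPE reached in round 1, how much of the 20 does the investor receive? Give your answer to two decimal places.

16.98

Round 5 (the investor proposes): the founder will accept anything ≥ 0, so the investor offers 0 and keeps 20.
Round 4 (the founder proposes): the investor can get 20 next round, worth 0.77 × 20 = 15.4 now; the founder offers that and keeps 4.6.
Round 3 (the investor proposes): the founder can get 4.6 next round, worth 0.48 × 4.6 = 2.208 now, so the investor offers 2.208, keeping 17.792.
Round 2 (the founder proposes): the investor can get 17.792 next round, worth 0.77 × 17.792 = 13.69984 now; the founder offers that and keeps 6.30016.
Round 1 (the investor proposes): the founder can get 6.30016 next round, worth 0.48 × 6.30016 = 3.0240768 now; the investor offers that and keeps 16.9759232.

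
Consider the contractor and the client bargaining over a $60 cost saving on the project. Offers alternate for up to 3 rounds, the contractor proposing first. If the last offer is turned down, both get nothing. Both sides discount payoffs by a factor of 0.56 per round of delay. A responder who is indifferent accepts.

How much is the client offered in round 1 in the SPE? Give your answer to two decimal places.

Round 3 (the contractor proposes): rejection yields 0 for the client; the contractor offers 0 and keeps 60.
Round 2 (the client proposes): the contractor can get 60 next round, worth 0.56 × 60 = 33.6 now, so the client offers 33.6, keeping 26.4.
Round 1 (the contractor proposes): the client can get 26.4 next round, worth 0.56 × 26.4 = 14.784 now; the contractor offers that and keeps 45.216.

14.78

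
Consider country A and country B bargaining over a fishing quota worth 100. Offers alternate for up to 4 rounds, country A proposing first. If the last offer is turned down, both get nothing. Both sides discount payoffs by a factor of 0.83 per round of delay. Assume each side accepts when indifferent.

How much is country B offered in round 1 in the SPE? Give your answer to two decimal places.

71.29

Round 4 (country B proposes): rejection yields 0 for country A; country B offers 0 and keeps 100.
Round 3 (country A proposes): country B can get 100 next round, worth 0.83 × 100 = 83 now. Country A offers 83 and keeps 100 − 83 = 17.
Round 2 (country B proposes): country A can get 17 next round, worth 0.83 × 17 = 14.11 now, so country B offers 14.11, keeping 85.89.
Round 1 (country A proposes): country B can get 85.89 next round, worth 0.83 × 85.89 = 71.2887 now, so country A offers 71.2887, keeping 28.7113.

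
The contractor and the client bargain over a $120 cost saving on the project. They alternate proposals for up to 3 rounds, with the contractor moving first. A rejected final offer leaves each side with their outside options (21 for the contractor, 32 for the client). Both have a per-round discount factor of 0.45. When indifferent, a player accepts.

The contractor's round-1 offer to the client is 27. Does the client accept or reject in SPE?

Round 3 (the contractor proposes): the client gets 32 if talks fail, so the contractor offers 32 and keeps 88.
Round 2 (the client proposes): the contractor can get 88 next round, worth 0.45 × 88 = 39.6 now. The client offers 39.6 and keeps 120 − 39.6 = 80.4.
So by rejecting in round 1, the client gets 80.4 next round, worth 0.45 × 80.4 = 36.18 now.
Offer 27 < 36.18, so the client rejects.

Reject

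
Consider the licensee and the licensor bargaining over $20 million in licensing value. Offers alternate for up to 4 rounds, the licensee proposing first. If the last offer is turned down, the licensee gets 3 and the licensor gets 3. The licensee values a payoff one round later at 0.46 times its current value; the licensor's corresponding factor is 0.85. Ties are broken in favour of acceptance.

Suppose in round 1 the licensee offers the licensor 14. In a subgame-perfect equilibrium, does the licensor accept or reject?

Work out the licensor's continuation value if the offer is rejected.
Round 4 (the licensor proposes): the licensee gets 3 if talks fail, so the licensor offers 3 and keeps 17.
Round 3 (the licensee proposes): the licensor can get 17 next round, worth 0.85 × 17 = 14.45 now, so the licensee offers 14.45, keeping 5.55.
Round 2 (the licensor proposes): the licensee can get 5.55 next round, worth 0.46 × 5.55 = 2.553 now, so the licensor offers 2.553, keeping 17.447.
So by rejecting in round 1, the licensor gets 17.447 next round, worth 0.85 × 17.447 = 14.82995 now.
Offer 14 < 14.82995, so the licensor rejects.

Reject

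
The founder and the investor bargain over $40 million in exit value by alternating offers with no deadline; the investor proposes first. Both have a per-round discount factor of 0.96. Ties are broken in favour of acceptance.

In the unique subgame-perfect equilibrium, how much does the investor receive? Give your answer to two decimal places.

20.41

In a stationary SPE each proposer offers the other exactly their discounted continuation value.
If the investor keeps x when proposing and the founder keeps y when proposing, then x = 40 − 0.96y and y = 40 − 0.96x.
Solving: x = 40(1 − 0.96) / (1 − 0.96·0.96) = 1.6 / 0.0784 ≈ 20.4082.
The founder gets 40 − 20.4082 ≈ 19.5918.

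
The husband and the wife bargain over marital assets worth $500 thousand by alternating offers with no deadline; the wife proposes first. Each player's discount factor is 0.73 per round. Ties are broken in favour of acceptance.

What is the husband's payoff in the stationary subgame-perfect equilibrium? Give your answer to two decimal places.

In a stationary SPE each proposer offers the other exactly their discounted continuation value.
If the wife keeps x when proposing and the husband keeps y when proposing, then x = 500 − 0.73y and y = 500 − 0.73x.
Solving: x = 500(1 − 0.73) / (1 − 0.73·0.73) = 135 / 0.4671 ≈ 289.0173.
The husband gets 500 − 289.0173 ≈ 210.9827.

210.98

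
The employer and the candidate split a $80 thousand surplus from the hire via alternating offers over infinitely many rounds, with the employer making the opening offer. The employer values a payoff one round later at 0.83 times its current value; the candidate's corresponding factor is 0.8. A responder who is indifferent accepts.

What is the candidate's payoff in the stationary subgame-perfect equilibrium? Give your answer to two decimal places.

32.38

Let x be the employer's share when the employer proposes and y be the candidate's share when the candidate proposes.
The candidate accepts iff offered ≥ 0.8·y, so x = 80 − 0.8y. Symmetrically y = 80 − 0.83x.
Substituting: x = 80 − 0.8(80 − 0.83x), giving x(1 − 0.83·0.8) = 80(1 − 0.8).
So x = 80 × 0.2 / 0.336 ≈ 47.6190, and the candidate receives 80 − x ≈ 32.3810.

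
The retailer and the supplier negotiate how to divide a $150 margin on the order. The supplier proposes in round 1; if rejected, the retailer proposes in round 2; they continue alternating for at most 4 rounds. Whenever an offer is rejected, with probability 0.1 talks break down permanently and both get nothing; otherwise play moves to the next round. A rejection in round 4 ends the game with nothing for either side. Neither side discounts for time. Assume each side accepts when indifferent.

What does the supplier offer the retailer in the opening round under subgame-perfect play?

By backward induction:
Round 4 (the retailer proposes): the supplier will accept anything ≥ 0, so the retailer offers 0 and keeps 150.
Round 3 (the supplier proposes): rejecting gives the retailer an expected 0.9 × 150 = 135, so the supplier offers 135, keeping 15.
Round 2 (the retailer proposes): rejecting gives the supplier an expected 0.9 × 15 = 13.5; the retailer offers that and keeps 136.5.
Round 1 (the supplier proposes): rejecting gives the retailer an expected 0.9 × 136.5 = 122.85; the supplier offers that and keeps 27.15.

122.85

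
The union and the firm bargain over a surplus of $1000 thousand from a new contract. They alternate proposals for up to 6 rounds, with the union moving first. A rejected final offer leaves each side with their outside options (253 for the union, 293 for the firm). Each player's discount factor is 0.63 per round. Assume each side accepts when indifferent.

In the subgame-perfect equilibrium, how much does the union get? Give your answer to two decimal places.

600.25

Round 6 (the firm proposes): the union gets 253 if talks fail, so the firm offers 253 and keeps 747.
Round 5 (the union proposes): the firm can get 747 next round, worth 0.63 × 747 = 470.61 now, so the union offers 470.61, keeping 529.39.
Round 4 (the firm proposes): the union can get 529.39 next round, worth 0.63 × 529.39 = 333.5157 now. The firm offers 333.5157 and keeps 1000 − 333.5157 = 666.4843.
Round 3 (the union proposes): the firm can get 666.4843 next round, worth 0.63 × 666.4843 = 419.885109 now; the union offers that and keeps 580.114891.
Round 2 (the firm proposes): the union can get 580.114891 next round, worth 0.63 × 580.114891 = 365.47238133 now; the firm offers that and keeps 634.52761867.
Round 1 (the union proposes): the firm can get 634.52761867 next round, worth 0.63 × 634.52761867 = 399.7523997621 now; the union offers that and keeps 600.2476002379.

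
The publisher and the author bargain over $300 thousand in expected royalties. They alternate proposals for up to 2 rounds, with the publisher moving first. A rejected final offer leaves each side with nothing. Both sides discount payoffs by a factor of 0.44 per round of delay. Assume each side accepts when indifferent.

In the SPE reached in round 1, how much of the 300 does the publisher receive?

168

By backward induction:
Round 2 (the author proposes): rejection yields 0 for the publisher; the author offers 0 and keeps 300.
Round 1 (the publisher proposes): the author can get 300 next round, worth 0.44 × 300 = 132 now; the publisher offers that and keeps 168.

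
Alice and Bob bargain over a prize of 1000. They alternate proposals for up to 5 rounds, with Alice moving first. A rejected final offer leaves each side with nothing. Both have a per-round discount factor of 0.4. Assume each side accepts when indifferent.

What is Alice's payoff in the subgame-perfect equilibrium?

721.6

Round 5 (Alice proposes): rejection yields 0 for Bob; Alice offers 0 and keeps 1000.
Round 4 (Bob proposes): Alice can get 1000 next round, worth 0.4 × 1000 = 400 now. Bob offers 400 and keeps 1000 − 400 = 600.
Round 3 (Alice proposes): Bob can get 600 next round, worth 0.4 × 600 = 240 now; Alice offers that and keeps 760.
Round 2 (Bob proposes): Alice can get 760 next round, worth 0.4 × 760 = 304 now, so Bob offers 304, keeping 696.
Round 1 (Alice proposes): Bob can get 696 next round, worth 0.4 × 696 = 278.4 now, so Alice offers 278.4, keeping 721.6.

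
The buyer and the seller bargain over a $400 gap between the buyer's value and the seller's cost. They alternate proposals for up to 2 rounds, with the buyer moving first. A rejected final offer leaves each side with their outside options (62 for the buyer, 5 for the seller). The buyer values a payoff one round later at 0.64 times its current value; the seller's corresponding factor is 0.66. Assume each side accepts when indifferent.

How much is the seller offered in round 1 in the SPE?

Round 2 (the seller proposes): the buyer gets 62 if talks fail, so the seller offers 62 and keeps 338.
Round 1 (the buyer proposes): the seller can get 338 next round, worth 0.66 × 338 = 223.08 now; the buyer offers that and keeps 176.92.

223.08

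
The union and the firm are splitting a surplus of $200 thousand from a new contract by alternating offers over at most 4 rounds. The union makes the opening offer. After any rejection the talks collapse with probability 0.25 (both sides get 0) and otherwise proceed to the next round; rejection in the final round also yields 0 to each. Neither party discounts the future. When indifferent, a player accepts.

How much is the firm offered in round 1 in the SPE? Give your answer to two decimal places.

121.88

Round 4 (the firm proposes): rejection yields 0 for the union; the firm offers 0 and keeps 200.
Round 3 (the union proposes): rejecting gives the firm an expected 0.75 × 200 = 150, so the union offers 150, keeping 50.
Round 2 (the firm proposes): rejecting gives the union an expected 0.75 × 50 = 37.5, so the firm offers 37.5, keeping 162.5.
Round 1 (the union proposes): rejecting gives the firm an expected 0.75 × 162.5 = 121.875, so the union offers 121.875, keeping 78.125.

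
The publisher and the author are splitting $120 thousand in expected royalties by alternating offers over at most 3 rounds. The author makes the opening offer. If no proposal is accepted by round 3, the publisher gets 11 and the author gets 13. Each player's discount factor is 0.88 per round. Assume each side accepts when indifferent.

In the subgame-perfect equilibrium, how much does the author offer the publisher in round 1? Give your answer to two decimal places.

21.19

Work backward from the last round.
Round 3 (the author proposes): the publisher gets 11 if talks fail, so the author offers 11 and keeps 109.
Round 2 (the publisher proposes): the author can get 109 next round, worth 0.88 × 109 = 95.92 now, so the publisher offers 95.92, keeping 24.08.
Round 1 (the author proposes): the publisher can get 24.08 next round, worth 0.88 × 24.08 = 21.1904 now; the author offers that and keeps 98.8096.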